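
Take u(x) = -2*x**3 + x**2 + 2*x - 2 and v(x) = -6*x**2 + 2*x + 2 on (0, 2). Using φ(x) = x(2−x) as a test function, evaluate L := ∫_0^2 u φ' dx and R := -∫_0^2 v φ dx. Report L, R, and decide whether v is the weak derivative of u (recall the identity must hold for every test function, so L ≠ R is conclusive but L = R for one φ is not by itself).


LHS = 64/15, RHS = 64/15. Yes, v = u' weakly.

u(x) = -2*x**3 + x**2 + 2*x - 2, classical derivative u'(x) = -6*x**2 + 2*x + 2.
φ(x) = x(2−x), so φ'(x) = 2 - 2*x.
Note φ(0) = φ(2) = 0, so the boundary term u·φ vanishes.
LHS = ∫_0^2 u(x) φ'(x) dx = ∫_0^2 (4*x^4 - 6*x^3 - 2*x^2 + 8*x - 4) dx. Term by term:
  ∫_0^2 4*x^4 dx = 128/5;  ∫_0^2 -6*x^3 dx = -24;  ∫_0^2 -2*x^2 dx = -16/3;
  ∫_0^2 8*x dx = 16;  ∫_0^2 -4 dx = -8.
Sum: 128/5 − 24 − 16/3 + 16 − 8 = 64/15.
So LHS = 64/15.
∫_0^2 v(x) φ(x) dx = ∫_0^2 (6*x^4 - 14*x^3 + 2*x^2 + 4*x) dx. Term by term:
  ∫_0^2 6*x^4 dx = 192/5;  ∫_0^2 -14*x^3 dx = -56;  ∫_0^2 2*x^2 dx = 16/3;
  ∫_0^2 4*x dx = 8.
Sum: 192/5 − 56 + 16/3 + 8 = -64/15.
So RHS = -∫_0^2 v(x) φ(x) dx = 64/15.
LHS = RHS, so the identity holds for this test φ.
Moreover u is smooth here and v(x) = u'(x) = -6*x**2 + 2*x + 2 pointwise, so the identity holds for every test function. Hence v is the weak derivative of u.


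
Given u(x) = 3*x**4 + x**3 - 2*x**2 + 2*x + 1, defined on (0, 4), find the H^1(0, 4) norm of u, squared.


||u||_{H^1}^2 = 9958924/15

The H^1 norm (squared) on an interval (0, L) is
  ||u||_{H^1}^2 = ∫_0^L u(x)^2 dx + ∫_0^L u'(x)^2 dx.
Compute u'(x) = 12*x**3 + 3*x**2 - 4*x + 2.
Then u(x)^2 = 9*x**8 + 6*x**7 - 11*x**6 + 8*x**5 + 14*x**4 - 6*x**3 + 4*x + 1 and u'(x)^2 = 144*x**6 + 72*x**5 - 87*x**4 + 24*x**3 + 28*x**2 - 16*x + 4.
Integrate each monomial from 0 to 4 using ∫_0^4 c·x^n dx = c·4^(n+1)/(n+1):
  ∫_0^4 u(x)^2 dx = ∫_0^4 (9*x^8 + 6*x^7 - 11*x^6 + 8*x^5 + 14*x^4 - 6*x^3 + 4*x + 1) dx. Term by term:
    ∫_0^4 9*x^8 dx = 262144;  ∫_0^4 6*x^7 dx = 49152;  ∫_0^4 -11*x^6 dx = -180224/7;
    ∫_0^4 8*x^5 dx = 16384/3;  ∫_0^4 14*x^4 dx = 14336/5;  ∫_0^4 -6*x^3 dx = -384;
    ∫_0^4 4*x dx = 32;  ∫_0^4 1 dx = 4.
  Sum: 262144 + 49152 − 180224/7 + 16384/3 + 14336/5 − 384 + 32 + 4 = 30820676/105.
  ∫_0^4 u'(x)^2 dx = ∫_0^4 (144*x^6 + 72*x^5 - 87*x^4 + 24*x^3 + 28*x^2 - 16*x + 4) dx. Term by term:
    ∫_0^4 144*x^6 dx = 2359296/7;  ∫_0^4 72*x^5 dx = 49152;  ∫_0^4 -87*x^4 dx = -89088/5;
    ∫_0^4 24*x^3 dx = 1536;  ∫_0^4 28*x^2 dx = 1792/3;  ∫_0^4 -16*x dx = -128;
    ∫_0^4 4 dx = 16.
  Sum: 2359296/7 + 49152 − 89088/5 + 1536 + 1792/3 − 128 + 16 = 38891792/105.
Adding: ||u||_{H^1}^2 = 30820676/105 + 38891792/105 = 9958924/15.


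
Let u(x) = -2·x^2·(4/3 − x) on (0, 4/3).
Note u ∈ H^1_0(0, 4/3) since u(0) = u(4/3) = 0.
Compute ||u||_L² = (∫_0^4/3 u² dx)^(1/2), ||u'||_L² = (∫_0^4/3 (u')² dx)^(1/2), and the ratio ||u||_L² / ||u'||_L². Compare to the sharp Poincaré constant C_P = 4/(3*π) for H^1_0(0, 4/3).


||u||_L² / ||u'||_L² = 2*sqrt(14)/21 < C_P = 4/(3*π).

u(x) = -2·x^2·(4/3 − x), so u'(x) = 2*x*(9*x - 8)/3.
u(x) = -2·x^2·(4/3 − x) vanishes at x = 0 and x = 4/3, so u ∈ H^1_0(0, 4/3). Differentiate via the product rule and integrate the resulting polynomials term by term.
  ∫_0^4/3 u² dx = ∫_0^4/3 (4*x^6 - 32*x^5/3 + 64*x^4/9) dx. Term by term:
    ∫_0^4/3 4*x^6 dx = 65536/15309;  ∫_0^4/3 -32*x^5/3 dx = -65536/6561;  ∫_0^4/3 64*x^4/9 dx = 65536/10935.
  Sum: 65536/15309 − 65536/6561 + 65536/10935 = 65536/229635.
  ∫_0^4/3 (u')² dx = ∫_0^4/3 (36*x^4 - 64*x^3 + 256*x^2/9) dx. Term by term:
    ∫_0^4/3 36*x^4 dx = 4096/135;  ∫_0^4/3 -64*x^3 dx = -4096/81;  ∫_0^4/3 256*x^2/9 dx = 16384/729.
  Sum: 4096/135 − 4096/81 + 16384/729 = 8192/3645.
∫_0^4/3 u² dx = 65536/229635, so ||u||_L² = 256*sqrt(35)/2835.
∫_0^4/3 (u')² dx = 8192/3645, so ||u'||_L² = 64*sqrt(10)/135.
Ratio ||u||_L² / ||u'||_L² = 2*sqrt(14)/21.
Sharp Poincaré constant on H^1_0(0, 4/3) is C_P = L/π = 4/(3*π), achieved by sin(3*π/4·x).
A polynomial bump cannot attain the sharp Poincaré constant (only the first sine eigenfunction does), so the ratio is strictly less than C_P, consistent with ||u||_L² ≤ C_P ||u'||_L².


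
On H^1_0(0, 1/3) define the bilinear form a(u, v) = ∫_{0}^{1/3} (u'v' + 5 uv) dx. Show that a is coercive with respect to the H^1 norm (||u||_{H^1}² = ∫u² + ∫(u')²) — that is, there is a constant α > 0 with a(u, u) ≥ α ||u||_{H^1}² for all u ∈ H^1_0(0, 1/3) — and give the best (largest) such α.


α = 1

Coercivity of a(·,·) on H^1_0(0, 1/3) means a(u, u) ≥ α ||u||_{H^1}² for every u ∈ H^1_0.
The interval has length L = 1/3, and Poincaré/coercivity depend only on L. Here a(u, u) = ∫(u')² + (5)·∫u².
Here c = 5 ≥ 1, so a(u,u) = ∫(u')² + c∫u² ≥ ∫(u')² + ∫u² = ||u||_{H^1}², i.e. α = 1 works. No larger α is possible: a(u,u) ≥ α||u||_{H^1}² means (1−α)∫(u')² ≥ (α−c)∫u², and for the modes u_n = sin(nπ(x−x₀)/L) (x₀ the left endpoint) one has ∫u_n²/∫(u_n')² = (L/(nπ))² → 0, so a(u_n,u_n)/||u_n||_{H^1}² → 1. Hence the optimal constant is α = 1.
Therefore α = 1.


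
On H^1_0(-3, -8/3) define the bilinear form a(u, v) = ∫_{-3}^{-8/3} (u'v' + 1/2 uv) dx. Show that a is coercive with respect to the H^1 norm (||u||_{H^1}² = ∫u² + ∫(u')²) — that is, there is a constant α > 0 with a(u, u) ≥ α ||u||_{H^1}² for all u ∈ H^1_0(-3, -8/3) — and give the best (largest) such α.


α = (1 + 18*π^2)/(2*(1 + 9*π^2))

Coercivity of a(·,·) on H^1_0(-3, -8/3) means a(u, u) ≥ α ||u||_{H^1}² for every u ∈ H^1_0.
The interval has length L = 1/3, and Poincaré/coercivity depend only on L. Here a(u, u) = ∫(u')² + (1/2)·∫u².
Here 0 < c = 1/2 < 1. The condition a(u,u) ≥ α||u||_{H^1}² reads (1−α)∫(u')² ≥ (α−c)∫u². Any admissible α is ≤ 1 (rapidly oscillating u have ∫u²/∫(u')² → 0), and α = 1 would force 0 ≥ (1−c)∫u², impossible since c < 1; so 1−α > 0. By the sharp Poincaré inequality on H^1_0 of an interval of length L, ∫(u')² ≥ (π/L)²∫u² with equality for the first sine mode sin(π(x−x₀)/L) (x₀ the left endpoint), so the inequality holds for all u iff (1−α)(π/L)² ≥ α − c, i.e. α ≤ ((π/L)² + c)/((π/L)² + 1) = (1 + c(L/π)²)/(1 + (L/π)²). With (π/L)² = 9*π^2 and c = 1/2, the largest admissible constant is α = ((π/L)² + c)/((π/L)² + 1).
Simplifying, α = (1 + 18*π^2)/(2*(1 + 9*π^2)).


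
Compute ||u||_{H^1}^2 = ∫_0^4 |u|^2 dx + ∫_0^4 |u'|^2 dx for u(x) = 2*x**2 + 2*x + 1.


||u||_{H^1}^2 = 10116/5

The H^1 norm (squared) on an interval (0, L) is
  ||u||_{H^1}^2 = ∫_0^L u(x)^2 dx + ∫_0^L u'(x)^2 dx.
Compute u'(x) = 4*x + 2.
Then u(x)^2 = 4*x**4 + 8*x**3 + 8*x**2 + 4*x + 1 and u'(x)^2 = 16*x**2 + 16*x + 4.
Integrate each monomial from 0 to 4 using ∫_0^4 c·x^n dx = c·4^(n+1)/(n+1):
  ∫_0^4 u(x)^2 dx = ∫_0^4 (4*x^4 + 8*x^3 + 8*x^2 + 4*x + 1) dx. Term by term:
    ∫_0^4 4*x^4 dx = 4096/5;  ∫_0^4 8*x^3 dx = 512;  ∫_0^4 8*x^2 dx = 512/3;
    ∫_0^4 4*x dx = 32;  ∫_0^4 1 dx = 4.
  Sum: 4096/5 + 512 + 512/3 + 32 + 4 = 23068/15.
  ∫_0^4 u'(x)^2 dx = ∫_0^4 (16*x^2 + 16*x + 4) dx. Term by term:
    ∫_0^4 16*x^2 dx = 1024/3;  ∫_0^4 16*x dx = 128;  ∫_0^4 4 dx = 16.
  Sum: 1024/3 + 128 + 16 = 1456/3.
Adding: ||u||_{H^1}^2 = 23068/15 + 1456/3 = 10116/5.


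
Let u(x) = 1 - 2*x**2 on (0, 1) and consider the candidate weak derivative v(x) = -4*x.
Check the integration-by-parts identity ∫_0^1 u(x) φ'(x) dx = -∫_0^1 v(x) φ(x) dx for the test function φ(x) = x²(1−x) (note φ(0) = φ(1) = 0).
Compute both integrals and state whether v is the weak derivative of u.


LHS = 1/5, RHS = 1/5. Yes, v = u' weakly.

u(x) = 1 - 2*x**2, classical derivative u'(x) = -4*x.
φ(x) = x²(1−x), so φ'(x) = x*(2 - 3*x).
Note φ(0) = φ(1) = 0, so the boundary term u·φ vanishes.
LHS = ∫_0^1 u(x) φ'(x) dx = ∫_0^1 (6*x^4 - 4*x^3 - 3*x^2 + 2*x) dx. Term by term:
  ∫_0^1 6*x^4 dx = 6/5;  ∫_0^1 -4*x^3 dx = -1;  ∫_0^1 -3*x^2 dx = -1;
  ∫_0^1 2*x dx = 1.
Sum: 6/5 − 1 − 1 + 1 = 1/5.
So LHS = 1/5.
∫_0^1 v(x) φ(x) dx = ∫_0^1 (4*x^4 - 4*x^3) dx. Term by term:
  ∫_0^1 4*x^4 dx = 4/5;  ∫_0^1 -4*x^3 dx = -1.
Sum: 4/5 − 1 = -1/5.
So RHS = -∫_0^1 v(x) φ(x) dx = 1/5.
LHS = RHS, so the identity holds for this test φ.
Moreover u is smooth here and v(x) = u'(x) = -4*x pointwise, so the identity holds for every test function. Hence v is the weak derivative of u.


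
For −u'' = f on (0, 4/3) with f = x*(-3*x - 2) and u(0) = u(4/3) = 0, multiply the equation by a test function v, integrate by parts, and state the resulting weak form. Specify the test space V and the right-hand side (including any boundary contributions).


V = H^1_0(0, 4/3) (so v(0) = v(4/3) = 0); weak form: ∫_0^4/3 u'v' dx = ∫_0^4/3 (x*(-3*x - 2)) v dx for all v ∈ V.

Multiply both sides by a test function v and integrate from 0 to 4/3:
  ∫_0^4/3 −u''(x) v(x) dx = ∫_0^4/3 f(x) v(x) dx.
Integrate the LHS by parts once:
  ∫_0^4/3 −u'' v dx = −[u'(x) v(x)]_0^4/3 + ∫_0^4/3 u'(x) v'(x) dx.
Thus ∫_0^4/3 u'(x) v'(x) dx = ∫_0^4/3 f(x) v(x) dx + [u'(x) v(x)]_0^4/3.
Choose V so that boundary terms are either known or forced to vanish.
u is Dirichlet: u(0) = u(4/3) = 0. Let V = H^1_0(0, 4/3); then v(0) = v(4/3) = 0, and [u' v]_0^4/3 = 0.
Weak formulation: find u (satisfying any essential BC) such that ∫_0^4/3 u'(x) v'(x) dx = ∫_0^4/3 f v dx for all v ∈ V.
Substituting f(x) = x*(-3*x - 2), the right-hand side is ∫_0^4/3 (x*(-3*x - 2)) v dx.


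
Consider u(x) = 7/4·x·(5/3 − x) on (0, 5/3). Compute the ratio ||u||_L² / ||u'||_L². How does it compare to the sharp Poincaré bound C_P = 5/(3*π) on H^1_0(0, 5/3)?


||u||_L² / ||u'||_L² = sqrt(10)/6 < C_P = 5/(3*π).

u(x) = 7/4·x·(5/3 − x), so u'(x) = 35/12 - 7*x/2.
u(x) = 7/4·x·(5/3 − x) vanishes at x = 0 and x = 5/3, so u ∈ H^1_0(0, 5/3). Differentiate via the product rule and integrate the resulting polynomials term by term.
  ∫_0^5/3 u² dx = ∫_0^5/3 (49*x^4/16 - 245*x^3/24 + 1225*x^2/144) dx. Term by term:
    ∫_0^5/3 49*x^4/16 dx = 30625/3888;  ∫_0^5/3 -245*x^3/24 dx = -153125/7776;  ∫_0^5/3 1225*x^2/144 dx = 153125/11664.
  Sum: 30625/3888 − 153125/7776 + 153125/11664 = 30625/23328.
  ∫_0^5/3 (u')² dx = ∫_0^5/3 (49*x^2/4 - 245*x/12 + 1225/144) dx. Term by term:
    ∫_0^5/3 49*x^2/4 dx = 6125/324;  ∫_0^5/3 -245*x/12 dx = -6125/216;  ∫_0^5/3 1225/144 dx = 6125/432.
  Sum: 6125/324 − 6125/216 + 6125/432 = 6125/1296.
∫_0^5/3 u² dx = 30625/23328, so ||u||_L² = 175*sqrt(2)/216.
∫_0^5/3 (u')² dx = 6125/1296, so ||u'||_L² = 35*sqrt(5)/36.
Ratio ||u||_L² / ||u'||_L² = sqrt(10)/6.
Sharp Poincaré constant on H^1_0(0, 5/3) is C_P = L/π = 5/(3*π), achieved by sin(3*π/5·x).
A polynomial bump cannot attain the sharp Poincaré constant (only the first sine eigenfunction does), so the ratio is strictly less than C_P, consistent with ||u||_L² ≤ C_P ||u'||_L².


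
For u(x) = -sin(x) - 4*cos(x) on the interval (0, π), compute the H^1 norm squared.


||u||_{H^1(0,π)}^2 = 17*π

u'(x) = 4*sin(x) - cos(x).
Expand u² and (u')² and integrate term by term on (0, π), using: for integers n ≥ 1, ∫_0^π sin²(nx) dx = ∫_0^π cos²(nx) dx = π/2; for n ≠ n', ∫_0^π sin(nx)sin(n'x) dx = ∫_0^π cos(nx)cos(n'x) dx = 0; and by product-to-sum, ∫_0^π sin(nx)cos(n'x) dx = ½∫_0^π [sin((n+n')x) + sin((n−n')x)] dx, which is 0 when n+n' is even and 2n/(n²−n'²) when n+n' is odd (it need not vanish on (0, π)).
  u² squared terms: (-1)²·∫sin(x)² dx = 1·π/2 = π/2;  (-4)²·∫cos(x)² dx = 16·π/2 = 8*π.
  u² cross terms: 2·(-1)·(-4)·∫sin(x)·cos(x) dx = 8·(0) = 0.
  So ∫_0^π u² dx = π/2 + 8*π + 0 = 17*π/2.
  (u')² squared terms: (-1)²·∫cos(x)² dx = 1·π/2 = π/2;  (4)²·∫sin(x)² dx = 16·π/2 = 8*π.
  (u')² cross terms: 2·(-1)·(4)·∫cos(x)·sin(x) dx = -8·(0) = 0.
  So ∫_0^π (u')² dx = π/2 + 8*π + 0 = 17*π/2.
||u||_{H^1}^2 = (17*π/2) + (17*π/2) = 17*π.


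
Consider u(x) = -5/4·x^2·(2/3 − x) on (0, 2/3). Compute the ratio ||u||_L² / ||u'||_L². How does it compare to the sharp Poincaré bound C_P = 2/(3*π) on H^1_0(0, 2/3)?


||u||_L² / ||u'||_L² = sqrt(14)/21 < C_P = 2/(3*π).

u(x) = -5/4·x^2·(2/3 − x), so u'(x) = 5*x*(9*x - 4)/12.
u(x) = -5/4·x^2·(2/3 − x) vanishes at x = 0 and x = 2/3, so u ∈ H^1_0(0, 2/3). Differentiate via the product rule and integrate the resulting polynomials term by term.
  ∫_0^2/3 u² dx = ∫_0^2/3 (25*x^6/16 - 25*x^5/12 + 25*x^4/36) dx. Term by term:
    ∫_0^2/3 25*x^6/16 dx = 200/15309;  ∫_0^2/3 -25*x^5/12 dx = -200/6561;  ∫_0^2/3 25*x^4/36 dx = 40/2187.
  Sum: 200/15309 − 200/6561 + 40/2187 = 40/45927.
  ∫_0^2/3 (u')² dx = ∫_0^2/3 (225*x^4/16 - 25*x^3/2 + 25*x^2/9) dx. Term by term:
    ∫_0^2/3 225*x^4/16 dx = 10/27;  ∫_0^2/3 -25*x^3/2 dx = -50/81;  ∫_0^2/3 25*x^2/9 dx = 200/729.
  Sum: 10/27 − 50/81 + 200/729 = 20/729.
∫_0^2/3 u² dx = 40/45927, so ||u||_L² = 2*sqrt(70)/567.
∫_0^2/3 (u')² dx = 20/729, so ||u'||_L² = 2*sqrt(5)/27.
Ratio ||u||_L² / ||u'||_L² = sqrt(14)/21.
Sharp Poincaré constant on H^1_0(0, 2/3) is C_P = L/π = 2/(3*π), achieved by sin(3*π/2·x).
A polynomial bump cannot attain the sharp Poincaré constant (only the first sine eigenfunction does), so the ratio is strictly less than C_P, consistent with ||u||_L² ≤ C_P ||u'||_L².


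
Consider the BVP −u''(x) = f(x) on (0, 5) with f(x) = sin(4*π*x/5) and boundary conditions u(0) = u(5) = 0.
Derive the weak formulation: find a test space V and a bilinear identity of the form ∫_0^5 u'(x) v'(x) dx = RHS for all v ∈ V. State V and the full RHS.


V = H^1_0(0, 5) (so v(0) = v(5) = 0); weak form: ∫_0^5 u'v' dx = ∫_0^5 (sin(4*π*x/5)) v dx for all v ∈ V.

Multiply both sides by a test function v and integrate from 0 to 5:
  ∫_0^5 −u''(x) v(x) dx = ∫_0^5 f(x) v(x) dx.
Integrate the LHS by parts once:
  ∫_0^5 −u'' v dx = −[u'(x) v(x)]_0^5 + ∫_0^5 u'(x) v'(x) dx.
Thus ∫_0^5 u'(x) v'(x) dx = ∫_0^5 f(x) v(x) dx + [u'(x) v(x)]_0^5.
Choose V so that boundary terms are either known or forced to vanish.
u is Dirichlet: u(0) = u(5) = 0. Let V = H^1_0(0, 5); then v(0) = v(5) = 0, and [u' v]_0^5 = 0.
Weak formulation: find u (satisfying any essential BC) such that ∫_0^5 u'(x) v'(x) dx = ∫_0^5 f v dx for all v ∈ V.
Substituting f(x) = sin(4*π*x/5), the right-hand side is ∫_0^5 (sin(4*π*x/5)) v dx.


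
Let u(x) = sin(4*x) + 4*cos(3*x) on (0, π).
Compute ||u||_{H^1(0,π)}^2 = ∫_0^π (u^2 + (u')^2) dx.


||u||_{H^1(0,π)}^2 = 640/7 + 177*π/2

u'(x) = -12*sin(3*x) + 4*cos(4*x).
Expand u² and (u')² and integrate term by term on (0, π), using: for integers n ≥ 1, ∫_0^π sin²(nx) dx = ∫_0^π cos²(nx) dx = π/2; for n ≠ n', ∫_0^π sin(nx)sin(n'x) dx = ∫_0^π cos(nx)cos(n'x) dx = 0; and by product-to-sum, ∫_0^π sin(nx)cos(n'x) dx = ½∫_0^π [sin((n+n')x) + sin((n−n')x)] dx, which is 0 when n+n' is even and 2n/(n²−n'²) when n+n' is odd (it need not vanish on (0, π)).
  u² squared terms: (4)²·∫cos(3x)² dx = 16·π/2 = 8*π;  (1)²·∫sin(4x)² dx = 1·π/2 = π/2.
  u² cross terms: 2·(4)·(1)·∫cos(3x)·sin(4x) dx = 8·(8/7) = 64/7.
  So ∫_0^π u² dx = 8*π + π/2 + 64/7 = 64/7 + 17*π/2.
  (u')² squared terms: (-12)²·∫sin(3x)² dx = 144·π/2 = 72*π;  (4)²·∫cos(4x)² dx = 16·π/2 = 8*π.
  (u')² cross terms: 2·(-12)·(4)·∫sin(3x)·cos(4x) dx = -96·(-6/7) = 576/7.
  So ∫_0^π (u')² dx = 72*π + 8*π + 576/7 = 576/7 + 80*π.
||u||_{H^1}^2 = (64/7 + 17*π/2) + (576/7 + 80*π) = 640/7 + 177*π/2.


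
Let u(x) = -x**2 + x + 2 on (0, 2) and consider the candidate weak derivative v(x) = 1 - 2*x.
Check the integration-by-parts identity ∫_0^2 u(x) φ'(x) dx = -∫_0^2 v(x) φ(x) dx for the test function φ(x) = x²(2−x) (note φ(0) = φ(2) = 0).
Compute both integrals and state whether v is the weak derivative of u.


LHS = 28/15, RHS = 28/15. Yes, v = u' weakly.

u(x) = -x**2 + x + 2, classical derivative u'(x) = 1 - 2*x.
φ(x) = x²(2−x), so φ'(x) = x*(4 - 3*x).
Note φ(0) = φ(2) = 0, so the boundary term u·φ vanishes.
LHS = ∫_0^2 u(x) φ'(x) dx = ∫_0^2 (3*x^4 - 7*x^3 - 2*x^2 + 8*x) dx. Term by term:
  ∫_0^2 3*x^4 dx = 96/5;  ∫_0^2 -7*x^3 dx = -28;  ∫_0^2 -2*x^2 dx = -16/3;
  ∫_0^2 8*x dx = 16.
Sum: 96/5 − 28 − 16/3 + 16 = 28/15.
So LHS = 28/15.
∫_0^2 v(x) φ(x) dx = ∫_0^2 (2*x^4 - 5*x^3 + 2*x^2) dx. Term by term:
  ∫_0^2 2*x^4 dx = 64/5;  ∫_0^2 -5*x^3 dx = -20;  ∫_0^2 2*x^2 dx = 16/3.
Sum: 64/5 − 20 + 16/3 = -28/15.
So RHS = -∫_0^2 v(x) φ(x) dx = 28/15.
LHS = RHS, so the identity holds for this test φ.
Moreover u is smooth here and v(x) = u'(x) = 1 - 2*x pointwise, so the identity holds for every test function. Hence v is the weak derivative of u.


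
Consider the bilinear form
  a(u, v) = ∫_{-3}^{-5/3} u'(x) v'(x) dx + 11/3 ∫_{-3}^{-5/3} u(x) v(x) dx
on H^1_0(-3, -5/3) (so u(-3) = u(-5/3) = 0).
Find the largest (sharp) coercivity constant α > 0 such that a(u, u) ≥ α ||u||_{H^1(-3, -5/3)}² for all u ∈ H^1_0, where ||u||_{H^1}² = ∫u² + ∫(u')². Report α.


α = 1

Coercivity of a(·,·) on H^1_0(-3, -5/3) means a(u, u) ≥ α ||u||_{H^1}² for every u ∈ H^1_0.
The interval has length L = 4/3, and Poincaré/coercivity depend only on L. Here a(u, u) = ∫(u')² + (11/3)·∫u².
Here c = 11/3 ≥ 1, so a(u,u) = ∫(u')² + c∫u² ≥ ∫(u')² + ∫u² = ||u||_{H^1}², i.e. α = 1 works. No larger α is possible: a(u,u) ≥ α||u||_{H^1}² means (1−α)∫(u')² ≥ (α−c)∫u², and for the modes u_n = sin(nπ(x−x₀)/L) (x₀ the left endpoint) one has ∫u_n²/∫(u_n')² = (L/(nπ))² → 0, so a(u_n,u_n)/||u_n||_{H^1}² → 1. Hence the optimal constant is α = 1.
Therefore α = 1.


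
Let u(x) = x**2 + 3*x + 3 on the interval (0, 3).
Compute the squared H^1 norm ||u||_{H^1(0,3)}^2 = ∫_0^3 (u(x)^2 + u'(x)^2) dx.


||u||_{H^1}^2 = 5301/10

The H^1 norm (squared) on an interval (0, L) is
  ||u||_{H^1}^2 = ∫_0^L u(x)^2 dx + ∫_0^L u'(x)^2 dx.
Compute u'(x) = 2*x + 3.
Then u(x)^2 = x**4 + 6*x**3 + 15*x**2 + 18*x + 9 and u'(x)^2 = 4*x**2 + 12*x + 9.
Integrate each monomial from 0 to 3 using ∫_0^3 c·x^n dx = c·3^(n+1)/(n+1):
  ∫_0^3 u(x)^2 dx = ∫_0^3 (x^4 + 6*x^3 + 15*x^2 + 18*x + 9) dx. Term by term:
    ∫_0^3 x^4 dx = 243/5;  ∫_0^3 6*x^3 dx = 243/2;  ∫_0^3 15*x^2 dx = 135;
    ∫_0^3 18*x dx = 81;  ∫_0^3 9 dx = 27.
  Sum: 243/5 + 243/2 + 135 + 81 + 27 = 4131/10.
  ∫_0^3 u'(x)^2 dx = ∫_0^3 (4*x^2 + 12*x + 9) dx. Term by term:
    ∫_0^3 4*x^2 dx = 36;  ∫_0^3 12*x dx = 54;  ∫_0^3 9 dx = 27.
  Sum: 36 + 54 + 27 = 117.
Adding: ||u||_{H^1}^2 = 4131/10 + 117 = 5301/10.


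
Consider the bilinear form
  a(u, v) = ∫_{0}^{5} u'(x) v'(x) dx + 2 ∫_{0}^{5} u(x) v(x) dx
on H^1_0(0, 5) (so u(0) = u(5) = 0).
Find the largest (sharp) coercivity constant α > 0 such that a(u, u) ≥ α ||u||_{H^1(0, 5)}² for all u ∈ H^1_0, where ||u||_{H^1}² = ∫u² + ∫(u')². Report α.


α = 1

Coercivity of a(·,·) on H^1_0(0, 5) means a(u, u) ≥ α ||u||_{H^1}² for every u ∈ H^1_0.
The interval has length L = 5, and Poincaré/coercivity depend only on L. Here a(u, u) = ∫(u')² + (2)·∫u².
Here c = 2 ≥ 1, so a(u,u) = ∫(u')² + c∫u² ≥ ∫(u')² + ∫u² = ||u||_{H^1}², i.e. α = 1 works. No larger α is possible: a(u,u) ≥ α||u||_{H^1}² means (1−α)∫(u')² ≥ (α−c)∫u², and for the modes u_n = sin(nπ(x−x₀)/L) (x₀ the left endpoint) one has ∫u_n²/∫(u_n')² = (L/(nπ))² → 0, so a(u_n,u_n)/||u_n||_{H^1}² → 1. Hence the optimal constant is α = 1.
Therefore α = 1.


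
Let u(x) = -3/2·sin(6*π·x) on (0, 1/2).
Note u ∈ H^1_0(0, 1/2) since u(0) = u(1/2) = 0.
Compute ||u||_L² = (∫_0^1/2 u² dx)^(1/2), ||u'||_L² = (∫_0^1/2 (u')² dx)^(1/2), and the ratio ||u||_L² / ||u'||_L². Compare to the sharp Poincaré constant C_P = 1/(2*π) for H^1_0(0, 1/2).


||u||_L² / ||u'||_L² = 1/(6*π) < C_P = 1/(2*π).

u(x) = -3/2·sin(6*π·x), so u'(x) = -9*π*cos(6*π*x).
Writing u(x) = A·sin(kπx/L) with A = -3/2 and k = 3, use ∫_0^L sin²(kπx/L) dx = L/2 and ∫_0^L cos²(kπx/L) dx = L/2.
u² = 9/4·sin²(6*π·x) and (u')² = 81*π^2·cos²(6*π·x), and each of sin², cos² integrates to L/2 = 1/4 over (0, 1/2).
∫_0^1/2 u² dx = 9/16, so ||u||_L² = 3/4.
∫_0^1/2 (u')² dx = 81*π^2/4, so ||u'||_L² = 9*π/2.
Ratio ||u||_L² / ||u'||_L² = 1/(6*π).
Sharp Poincaré constant on H^1_0(0, 1/2) is C_P = L/π = 1/(2*π), achieved by sin(2*π·x).
This is the k = 3 harmonic; the ratio L/(kπ) is strictly less than C_P = L/π, consistent with the sharp inequality ||u||_L² ≤ C_P ||u'||_L².


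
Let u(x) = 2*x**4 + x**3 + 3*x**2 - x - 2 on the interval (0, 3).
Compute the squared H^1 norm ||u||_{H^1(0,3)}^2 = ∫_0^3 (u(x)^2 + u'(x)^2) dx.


||u||_{H^1}^2 = 237837/5

The H^1 norm (squared) on an interval (0, L) is
  ||u||_{H^1}^2 = ∫_0^L u(x)^2 dx + ∫_0^L u'(x)^2 dx.
Compute u'(x) = 8*x**3 + 3*x**2 + 6*x - 1.
Then u(x)^2 = 4*x**8 + 4*x**7 + 13*x**6 + 2*x**5 - x**4 - 10*x**3 - 11*x**2 + 4*x + 4 and u'(x)^2 = 64*x**6 + 48*x**5 + 105*x**4 + 20*x**3 + 30*x**2 - 12*x + 1.
Integrate each monomial from 0 to 3 using ∫_0^3 c·x^n dx = c·3^(n+1)/(n+1):
  ∫_0^3 u(x)^2 dx = ∫_0^3 (4*x^8 + 4*x^7 + 13*x^6 + 2*x^5 - x^4 - 10*x^3 - 11*x^2 + 4*x + 4) dx. Term by term:
    ∫_0^3 4*x^8 dx = 8748;  ∫_0^3 4*x^7 dx = 6561/2;  ∫_0^3 13*x^6 dx = 28431/7;
    ∫_0^3 2*x^5 dx = 243;  ∫_0^3 -x^4 dx = -243/5;  ∫_0^3 -10*x^3 dx = -405/2;
    ∫_0^3 -11*x^2 dx = -99;  ∫_0^3 4*x dx = 18;  ∫_0^3 4 dx = 12.
  Sum: 8748 + 6561/2 + 28431/7 + 243 − 243/5 − 405/2 − 99 + 18 + 12 = 560454/35.
  ∫_0^3 u'(x)^2 dx = ∫_0^3 (64*x^6 + 48*x^5 + 105*x^4 + 20*x^3 + 30*x^2 - 12*x + 1) dx. Term by term:
    ∫_0^3 64*x^6 dx = 139968/7;  ∫_0^3 48*x^5 dx = 5832;  ∫_0^3 105*x^4 dx = 5103;
    ∫_0^3 20*x^3 dx = 405;  ∫_0^3 30*x^2 dx = 270;  ∫_0^3 -12*x dx = -54;
    ∫_0^3 1 dx = 3.
  Sum: 139968/7 + 5832 + 5103 + 405 + 270 − 54 + 3 = 220881/7.
Adding: ||u||_{H^1}^2 = 560454/35 + 220881/7 = 237837/5.


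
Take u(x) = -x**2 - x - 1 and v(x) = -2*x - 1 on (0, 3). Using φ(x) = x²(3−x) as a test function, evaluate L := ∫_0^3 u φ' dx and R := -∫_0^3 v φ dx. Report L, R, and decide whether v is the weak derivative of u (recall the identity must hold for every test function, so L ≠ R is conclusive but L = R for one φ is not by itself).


LHS = 621/20, RHS = 621/20. Yes, v = u' weakly.

u(x) = -x**2 - x - 1, classical derivative u'(x) = -2*x - 1.
φ(x) = x²(3−x), so φ'(x) = 3*x*(2 - x).
Note φ(0) = φ(3) = 0, so the boundary term u·φ vanishes.
LHS = ∫_0^3 u(x) φ'(x) dx = ∫_0^3 (3*x^4 - 3*x^3 - 3*x^2 - 6*x) dx. Term by term:
  ∫_0^3 3*x^4 dx = 729/5;  ∫_0^3 -3*x^3 dx = -243/4;  ∫_0^3 -3*x^2 dx = -27;
  ∫_0^3 -6*x dx = -27.
Sum: 729/5 − 243/4 − 27 − 27 = 621/20.
So LHS = 621/20.
∫_0^3 v(x) φ(x) dx = ∫_0^3 (2*x^4 - 5*x^3 - 3*x^2) dx. Term by term:
  ∫_0^3 2*x^4 dx = 486/5;  ∫_0^3 -5*x^3 dx = -405/4;  ∫_0^3 -3*x^2 dx = -27.
Sum: 486/5 − 405/4 − 27 = -621/20.
So RHS = -∫_0^3 v(x) φ(x) dx = 621/20.
LHS = RHS, so the identity holds for this test φ.
Moreover u is smooth here and v(x) = u'(x) = -2*x - 1 pointwise, so the identity holds for every test function. Hence v is the weak derivative of u.


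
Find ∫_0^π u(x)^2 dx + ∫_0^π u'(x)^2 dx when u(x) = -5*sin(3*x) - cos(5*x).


||u||_{H^1(0,π)}^2 = 138*π

u'(x) = 5*sin(5*x) - 15*cos(3*x).
Expand u² and (u')² and integrate term by term on (0, π), using: for integers n ≥ 1, ∫_0^π sin²(nx) dx = ∫_0^π cos²(nx) dx = π/2; for n ≠ n', ∫_0^π sin(nx)sin(n'x) dx = ∫_0^π cos(nx)cos(n'x) dx = 0; and by product-to-sum, ∫_0^π sin(nx)cos(n'x) dx = ½∫_0^π [sin((n+n')x) + sin((n−n')x)] dx, which is 0 when n+n' is even and 2n/(n²−n'²) when n+n' is odd (it need not vanish on (0, π)).
  u² squared terms: (-1)²·∫cos(5x)² dx = 1·π/2 = π/2;  (-5)²·∫sin(3x)² dx = 25·π/2 = 25*π/2.
  u² cross terms: 2·(-1)·(-5)·∫cos(5x)·sin(3x) dx = 10·(0) = 0.
  So ∫_0^π u² dx = π/2 + 25*π/2 + 0 = 13*π.
  (u')² squared terms: (-15)²·∫cos(3x)² dx = 225·π/2 = 225*π/2;  (5)²·∫sin(5x)² dx = 25·π/2 = 25*π/2.
  (u')² cross terms: 2·(-15)·(5)·∫cos(3x)·sin(5x) dx = -150·(0) = 0.
  So ∫_0^π (u')² dx = 225*π/2 + 25*π/2 + 0 = 125*π.
||u||_{H^1}^2 = (13*π) + (125*π) = 138*π.


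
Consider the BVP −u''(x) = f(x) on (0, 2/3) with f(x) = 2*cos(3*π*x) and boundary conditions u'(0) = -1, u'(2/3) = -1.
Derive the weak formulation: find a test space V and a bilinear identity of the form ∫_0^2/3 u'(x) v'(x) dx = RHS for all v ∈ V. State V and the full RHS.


V = H^1(0, 2/3) (v unrestricted at boundary; u is determined up to an additive constant); weak form: ∫_0^2/3 u'v' dx = ∫_0^2/3 (2*cos(3*π*x)) v dx − v(2/3) + v(0) for all v ∈ V.

Multiply both sides by a test function v and integrate from 0 to 2/3:
  ∫_0^2/3 −u''(x) v(x) dx = ∫_0^2/3 f(x) v(x) dx.
Integrate the LHS by parts once:
  ∫_0^2/3 −u'' v dx = −[u'(x) v(x)]_0^2/3 + ∫_0^2/3 u'(x) v'(x) dx.
Thus ∫_0^2/3 u'(x) v'(x) dx = ∫_0^2/3 f(x) v(x) dx + [u'(x) v(x)]_0^2/3.
Choose V so that boundary terms are either known or forced to vanish.
u has inhomogeneous Neumann u'(0) = -1, u'(2/3) = -1. [u' v]_0^2/3 = (-1)·v(2/3) − (-1)·v(0) = − v(2/3) + v(0). Take V = H^1(0, 2/3); boundary term becomes part of RHS.
Weak formulation: find u (satisfying any essential BC) such that ∫_0^2/3 u'(x) v'(x) dx = ∫_0^2/3 f v dx − v(2/3) + v(0) for all v ∈ V (Neumann data are natural BCs: they enter the RHS as boundary terms).
Substituting f(x) = 2*cos(3*π*x), the right-hand side is ∫_0^2/3 (2*cos(3*π*x)) v dx − v(2/3) + v(0).
Compatibility check (pure Neumann): taking v ≡ 1 ∈ V gives 0 = ∫_0^2/3 f dx + (-1) − (-1), i.e. ∫_0^2/3 f dx must equal u'(0) − u'(2/3) = 0. Indeed ∫_0^2/3 (2*cos(3*π*x)) dx = 0, so the data are compatible. The solution is then unique only up to an additive constant (fix it e.g. by requiring ∫_0^2/3 u dx = 0).


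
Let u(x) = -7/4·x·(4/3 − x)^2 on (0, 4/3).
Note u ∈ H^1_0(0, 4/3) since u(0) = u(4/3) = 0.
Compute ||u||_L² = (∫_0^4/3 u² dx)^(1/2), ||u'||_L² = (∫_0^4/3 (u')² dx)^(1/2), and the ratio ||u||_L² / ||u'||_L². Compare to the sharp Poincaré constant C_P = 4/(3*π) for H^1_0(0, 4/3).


||u||_L² / ||u'||_L² = 2*sqrt(14)/21 < C_P = 4/(3*π).

u(x) = -7/4·x·(4/3 − x)^2, so u'(x) = -21*x^2/4 + 28*x/3 - 28/9.
u(x) = -7/4·x·(4/3 − x)^2 vanishes at x = 0 and x = 4/3, so u ∈ H^1_0(0, 4/3). Differentiate via the product rule and integrate the resulting polynomials term by term.
  ∫_0^4/3 u² dx = ∫_0^4/3 (49*x^6/16 - 49*x^5/3 + 98*x^4/3 - 784*x^3/27 + 784*x^2/81) dx. Term by term:
    ∫_0^4/3 49*x^6/16 dx = 7168/2187;  ∫_0^4/3 -49*x^5/3 dx = -100352/6561;  ∫_0^4/3 98*x^4/3 dx = 100352/3645;
    ∫_0^4/3 -784*x^3/27 dx = -50176/2187;  ∫_0^4/3 784*x^2/81 dx = 50176/6561.
  Sum: 7168/2187 − 100352/6561 + 100352/3645 − 50176/2187 + 50176/6561 = 7168/32805.
  ∫_0^4/3 (u')² dx = ∫_0^4/3 (441*x^4/16 - 98*x^3 + 1078*x^2/9 - 1568*x/27 + 784/81) dx. Term by term:
    ∫_0^4/3 441*x^4/16 dx = 3136/135;  ∫_0^4/3 -98*x^3 dx = -6272/81;  ∫_0^4/3 1078*x^2/9 dx = 68992/729;
    ∫_0^4/3 -1568*x/27 dx = -12544/243;  ∫_0^4/3 784/81 dx = 3136/243.
  Sum: 3136/135 − 6272/81 + 68992/729 − 12544/243 + 3136/243 = 6272/3645.
∫_0^4/3 u² dx = 7168/32805, so ||u||_L² = 32*sqrt(35)/405.
∫_0^4/3 (u')² dx = 6272/3645, so ||u'||_L² = 56*sqrt(10)/135.
Ratio ||u||_L² / ||u'||_L² = 2*sqrt(14)/21.
Sharp Poincaré constant on H^1_0(0, 4/3) is C_P = L/π = 4/(3*π), achieved by sin(3*π/4·x).
A polynomial bump cannot attain the sharp Poincaré constant (only the first sine eigenfunction does), so the ratio is strictly less than C_P, consistent with ||u||_L² ≤ C_P ||u'||_L².


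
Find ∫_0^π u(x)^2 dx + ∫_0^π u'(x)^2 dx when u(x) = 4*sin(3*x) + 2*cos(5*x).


||u||_{H^1(0,π)}^2 = 132*π

u'(x) = -10*sin(5*x) + 12*cos(3*x).
Expand u² and (u')² and integrate term by term on (0, π), using: for integers n ≥ 1, ∫_0^π sin²(nx) dx = ∫_0^π cos²(nx) dx = π/2; for n ≠ n', ∫_0^π sin(nx)sin(n'x) dx = ∫_0^π cos(nx)cos(n'x) dx = 0; and by product-to-sum, ∫_0^π sin(nx)cos(n'x) dx = ½∫_0^π [sin((n+n')x) + sin((n−n')x)] dx, which is 0 when n+n' is even and 2n/(n²−n'²) when n+n' is odd (it need not vanish on (0, π)).
  u² squared terms: (2)²·∫cos(5x)² dx = 4·π/2 = 2*π;  (4)²·∫sin(3x)² dx = 16·π/2 = 8*π.
  u² cross terms: 2·(2)·(4)·∫cos(5x)·sin(3x) dx = 16·(0) = 0.
  So ∫_0^π u² dx = 2*π + 8*π + 0 = 10*π.
  (u')² squared terms: (-10)²·∫sin(5x)² dx = 100·π/2 = 50*π;  (12)²·∫cos(3x)² dx = 144·π/2 = 72*π.
  (u')² cross terms: 2·(-10)·(12)·∫sin(5x)·cos(3x) dx = -240·(0) = 0.
  So ∫_0^π (u')² dx = 50*π + 72*π + 0 = 122*π.
||u||_{H^1}^2 = (10*π) + (122*π) = 132*π.


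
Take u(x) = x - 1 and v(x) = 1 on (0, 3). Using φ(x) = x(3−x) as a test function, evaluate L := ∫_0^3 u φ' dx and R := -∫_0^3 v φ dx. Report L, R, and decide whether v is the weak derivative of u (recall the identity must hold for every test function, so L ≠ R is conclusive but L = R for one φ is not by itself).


LHS = -9/2, RHS = -9/2. Yes, v = u' weakly.

u(x) = x - 1, classical derivative u'(x) = 1.
φ(x) = x(3−x), so φ'(x) = 3 - 2*x.
Note φ(0) = φ(3) = 0, so the boundary term u·φ vanishes.
LHS = ∫_0^3 u(x) φ'(x) dx = ∫_0^3 (-2*x^2 + 5*x - 3) dx. Term by term:
  ∫_0^3 -2*x^2 dx = -18;  ∫_0^3 5*x dx = 45/2;  ∫_0^3 -3 dx = -9.
Sum: -18 + 45/2 − 9 = -9/2.
So LHS = -9/2.
∫_0^3 v(x) φ(x) dx = ∫_0^3 (-x^2 + 3*x) dx. Term by term:
  ∫_0^3 -x^2 dx = -9;  ∫_0^3 3*x dx = 27/2.
Sum: -9 + 27/2 = 9/2.
So RHS = -∫_0^3 v(x) φ(x) dx = -9/2.
LHS = RHS, so the identity holds for this test φ.
Moreover u is smooth here and v(x) = u'(x) = 1 pointwise, so the identity holds for every test function. Hence v is the weak derivative of u.


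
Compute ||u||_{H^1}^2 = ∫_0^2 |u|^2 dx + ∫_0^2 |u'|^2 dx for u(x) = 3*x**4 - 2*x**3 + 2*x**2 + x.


||u||_{H^1}^2 = 80238/35

The H^1 norm (squared) on an interval (0, L) is
  ||u||_{H^1}^2 = ∫_0^L u(x)^2 dx + ∫_0^L u'(x)^2 dx.
Compute u'(x) = 12*x**3 - 6*x**2 + 4*x + 1.
Then u(x)^2 = 9*x**8 - 12*x**7 + 16*x**6 - 2*x**5 + 4*x**3 + x**2 and u'(x)^2 = 144*x**6 - 144*x**5 + 132*x**4 - 24*x**3 + 4*x**2 + 8*x + 1.
Integrate each monomial from 0 to 2 using ∫_0^2 c·x^n dx = c·2^(n+1)/(n+1):
  ∫_0^2 u(x)^2 dx = ∫_0^2 (9*x^8 - 12*x^7 + 16*x^6 - 2*x^5 + 4*x^3 + x^2) dx. Term by term:
    ∫_0^2 9*x^8 dx = 512;  ∫_0^2 -12*x^7 dx = -384;  ∫_0^2 16*x^6 dx = 2048/7;
    ∫_0^2 -2*x^5 dx = -64/3;  ∫_0^2 4*x^3 dx = 16;  ∫_0^2 x^2 dx = 8/3.
  Sum: 512 − 384 + 2048/7 − 64/3 + 16 + 8/3 = 8776/21.
  ∫_0^2 u'(x)^2 dx = ∫_0^2 (144*x^6 - 144*x^5 + 132*x^4 - 24*x^3 + 4*x^2 + 8*x + 1) dx. Term by term:
    ∫_0^2 144*x^6 dx = 18432/7;  ∫_0^2 -144*x^5 dx = -1536;  ∫_0^2 132*x^4 dx = 4224/5;
    ∫_0^2 -24*x^3 dx = -96;  ∫_0^2 4*x^2 dx = 32/3;  ∫_0^2 8*x dx = 16;
    ∫_0^2 1 dx = 2.
  Sum: 18432/7 − 1536 + 4224/5 − 96 + 32/3 + 16 + 2 = 196834/105.
Adding: ||u||_{H^1}^2 = 8776/21 + 196834/105 = 80238/35.


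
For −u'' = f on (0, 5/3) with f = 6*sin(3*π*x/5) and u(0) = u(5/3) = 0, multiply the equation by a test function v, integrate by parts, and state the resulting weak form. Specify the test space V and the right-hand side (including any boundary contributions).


V = H^1_0(0, 5/3) (so v(0) = v(5/3) = 0); weak form: ∫_0^5/3 u'v' dx = ∫_0^5/3 (6*sin(3*π*x/5)) v dx for all v ∈ V.

Multiply both sides by a test function v and integrate from 0 to 5/3:
  ∫_0^5/3 −u''(x) v(x) dx = ∫_0^5/3 f(x) v(x) dx.
Integrate the LHS by parts once:
  ∫_0^5/3 −u'' v dx = −[u'(x) v(x)]_0^5/3 + ∫_0^5/3 u'(x) v'(x) dx.
Thus ∫_0^5/3 u'(x) v'(x) dx = ∫_0^5/3 f(x) v(x) dx + [u'(x) v(x)]_0^5/3.
Choose V so that boundary terms are either known or forced to vanish.
u is Dirichlet: u(0) = u(5/3) = 0. Let V = H^1_0(0, 5/3); then v(0) = v(5/3) = 0, and [u' v]_0^5/3 = 0.
Weak formulation: find u (satisfying any essential BC) such that ∫_0^5/3 u'(x) v'(x) dx = ∫_0^5/3 f v dx for all v ∈ V.
Substituting f(x) = 6*sin(3*π*x/5), the right-hand side is ∫_0^5/3 (6*sin(3*π*x/5)) v dx.


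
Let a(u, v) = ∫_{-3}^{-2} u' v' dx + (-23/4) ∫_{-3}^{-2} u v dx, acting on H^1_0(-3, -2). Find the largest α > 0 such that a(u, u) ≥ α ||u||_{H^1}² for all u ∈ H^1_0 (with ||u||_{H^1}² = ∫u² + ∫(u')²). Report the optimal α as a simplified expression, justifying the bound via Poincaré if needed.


α = (-23/4 + π^2)/(1 + π^2)

Coercivity of a(·,·) on H^1_0(-3, -2) means a(u, u) ≥ α ||u||_{H^1}² for every u ∈ H^1_0.
The interval has length L = 1, and Poincaré/coercivity depend only on L. Here a(u, u) = ∫(u')² + (-23/4)·∫u².
Here c = -23/4 < 0 with |c| < (π/L)² = π^2, so coercivity still holds. The condition a(u,u) ≥ α||u||_{H^1}² reads (1−α)∫(u')² ≥ (α−c)∫u². Any admissible α is ≤ 1 (rapidly oscillating u have ∫u²/∫(u')² → 0), and α = 1 would force 0 ≥ (1−c)∫u², impossible since c < 1; so 1−α > 0. By the sharp Poincaré inequality on H^1_0 of an interval of length L, ∫(u')² ≥ (π/L)²∫u² with equality for the first sine mode sin(π(x−x₀)/L) (x₀ the left endpoint), so the inequality holds for all u iff (1−α)(π/L)² ≥ α − c, i.e. α ≤ ((π/L)² + c)/((π/L)² + 1) = (1 + c(L/π)²)/(1 + (L/π)²). (Direct route, valid since c ≤ 0: Poincaré gives c∫u² ≥ c(L/π)²∫(u')², so a(u,u) ≥ (1 + c(L/π)²)∫(u')², while ||u||_{H^1}² ≤ (1 + (L/π)²)∫(u')²; dividing yields the same α.) With (π/L)² = π^2 and c = -23/4, the largest admissible constant is α = ((π/L)² + c)/((π/L)² + 1).
Simplifying, α = (-23/4 + π^2)/(1 + π^2).


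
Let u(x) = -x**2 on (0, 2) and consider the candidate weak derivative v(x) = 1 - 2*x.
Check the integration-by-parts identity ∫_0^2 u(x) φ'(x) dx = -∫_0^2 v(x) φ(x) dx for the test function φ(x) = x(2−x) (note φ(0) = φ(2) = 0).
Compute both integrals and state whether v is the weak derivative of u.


LHS = 8/3, RHS = 4/3. No, v is not the weak derivative of u.

u(x) = -x**2, classical derivative u'(x) = -2*x.
φ(x) = x(2−x), so φ'(x) = 2 - 2*x.
Note φ(0) = φ(2) = 0, so the boundary term u·φ vanishes.
LHS = ∫_0^2 u(x) φ'(x) dx = ∫_0^2 (2*x^3 - 2*x^2) dx. Term by term:
  ∫_0^2 2*x^3 dx = 8;  ∫_0^2 -2*x^2 dx = -16/3.
Sum: 8 − 16/3 = 8/3.
So LHS = 8/3.
∫_0^2 v(x) φ(x) dx = ∫_0^2 (2*x^3 - 5*x^2 + 2*x) dx. Term by term:
  ∫_0^2 2*x^3 dx = 8;  ∫_0^2 -5*x^2 dx = -40/3;  ∫_0^2 2*x dx = 4.
Sum: 8 − 40/3 + 4 = -4/3.
So RHS = -∫_0^2 v(x) φ(x) dx = 4/3.
LHS − RHS = 4/3 ≠ 0, so the identity fails.
(For a valid weak derivative the identity must hold for EVERY test function, in particular this one. The failure shows v is NOT the weak derivative of u.)
Correct weak derivative would be u'(x) = -2*x.


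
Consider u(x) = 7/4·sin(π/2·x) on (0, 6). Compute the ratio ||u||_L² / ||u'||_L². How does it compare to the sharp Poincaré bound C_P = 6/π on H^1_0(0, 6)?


||u||_L² / ||u'||_L² = 2/π < C_P = 6/π.

u(x) = 7/4·sin(π/2·x), so u'(x) = 7*π*cos(π*x/2)/8.
Writing u(x) = A·sin(kπx/L) with A = 7/4 and k = 3, use ∫_0^L sin²(kπx/L) dx = L/2 and ∫_0^L cos²(kπx/L) dx = L/2.
u² = 49/16·sin²(π/2·x) and (u')² = 49*π^2/64·cos²(π/2·x), and each of sin², cos² integrates to L/2 = 3 over (0, 6).
∫_0^6 u² dx = 147/16, so ||u||_L² = 7*sqrt(3)/4.
∫_0^6 (u')² dx = 147*π^2/64, so ||u'||_L² = 7*sqrt(3)*π/8.
Ratio ||u||_L² / ||u'||_L² = 2/π.
Sharp Poincaré constant on H^1_0(0, 6) is C_P = L/π = 6/π, achieved by sin(π/6·x).
This is the k = 3 harmonic; the ratio L/(kπ) is strictly less than C_P = L/π, consistent with the sharp inequality ||u||_L² ≤ C_P ||u'||_L².


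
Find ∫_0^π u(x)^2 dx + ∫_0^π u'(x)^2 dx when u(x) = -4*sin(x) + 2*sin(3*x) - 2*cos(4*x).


||u||_{H^1(0,π)}^2 = 8432/105 + 70*π

u'(x) = 8*sin(4*x) - 4*cos(x) + 6*cos(3*x).
Expand u² and (u')² and integrate term by term on (0, π), using: for integers n ≥ 1, ∫_0^π sin²(nx) dx = ∫_0^π cos²(nx) dx = π/2; for n ≠ n', ∫_0^π sin(nx)sin(n'x) dx = ∫_0^π cos(nx)cos(n'x) dx = 0; and by product-to-sum, ∫_0^π sin(nx)cos(n'x) dx = ½∫_0^π [sin((n+n')x) + sin((n−n')x)] dx, which is 0 when n+n' is even and 2n/(n²−n'²) when n+n' is odd (it need not vanish on (0, π)).
  u² squared terms: (-4)²·∫sin(x)² dx = 16·π/2 = 8*π;  (-2)²·∫cos(4x)² dx = 4·π/2 = 2*π;  (2)²·∫sin(3x)² dx = 4·π/2 = 2*π.
  u² cross terms: 2·(-4)·(-2)·∫sin(x)·cos(4x) dx = 16·(-2/15) = -32/15;  2·(-4)·(2)·∫sin(x)·sin(3x) dx = -16·(0) = 0;  2·(-2)·(2)·∫cos(4x)·sin(3x) dx = -8·(-6/7) = 48/7.
  So ∫_0^π u² dx = 8*π + 2*π + 2*π − 32/15 + 0 + 48/7 = 496/105 + 12*π.
  (u')² squared terms: (-4)²·∫cos(x)² dx = 16·π/2 = 8*π;  (6)²·∫cos(3x)² dx = 36·π/2 = 18*π;  (8)²·∫sin(4x)² dx = 64·π/2 = 32*π.
  (u')² cross terms: 2·(-4)·(6)·∫cos(x)·cos(3x) dx = -48·(0) = 0;  2·(-4)·(8)·∫cos(x)·sin(4x) dx = -64·(8/15) = -512/15;  2·(6)·(8)·∫cos(3x)·sin(4x) dx = 96·(8/7) = 768/7.
  So ∫_0^π (u')² dx = 8*π + 18*π + 32*π + 0 − 512/15 + 768/7 = 7936/105 + 58*π.
||u||_{H^1}^2 = (496/105 + 12*π) + (7936/105 + 58*π) = 8432/105 + 70*π.


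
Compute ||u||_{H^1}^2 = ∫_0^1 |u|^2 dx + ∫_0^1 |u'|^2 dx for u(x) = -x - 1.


||u||_{H^1}^2 = 10/3

The H^1 norm (squared) on an interval (0, L) is
  ||u||_{H^1}^2 = ∫_0^L u(x)^2 dx + ∫_0^L u'(x)^2 dx.
Compute u'(x) = -1.
Then u(x)^2 = x**2 + 2*x + 1 and u'(x)^2 = 1.
Integrate each monomial from 0 to 1 using ∫_0^1 c·x^n dx = c·1^(n+1)/(n+1):
  ∫_0^1 u(x)^2 dx = ∫_0^1 (x^2 + 2*x + 1) dx. Term by term:
    ∫_0^1 x^2 dx = 1/3;  ∫_0^1 2*x dx = 1;  ∫_0^1 1 dx = 1.
  Sum: 1/3 + 1 + 1 = 7/3.
  ∫_0^1 u'(x)^2 dx = ∫_0^1 (1) dx. Term by term:
    ∫_0^1 1 dx = 1.
Adding: ||u||_{H^1}^2 = 7/3 + 1 = 10/3.


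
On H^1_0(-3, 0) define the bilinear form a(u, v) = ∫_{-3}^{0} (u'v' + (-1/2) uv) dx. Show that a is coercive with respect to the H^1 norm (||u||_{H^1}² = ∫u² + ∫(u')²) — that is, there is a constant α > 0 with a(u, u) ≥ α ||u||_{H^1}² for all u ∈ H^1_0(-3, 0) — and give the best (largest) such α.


α = (-9/2 + π^2)/(9 + π^2)

Coercivity of a(·,·) on H^1_0(-3, 0) means a(u, u) ≥ α ||u||_{H^1}² for every u ∈ H^1_0.
The interval has length L = 3, and Poincaré/coercivity depend only on L. Here a(u, u) = ∫(u')² + (-1/2)·∫u².
Here c = -1/2 < 0 with |c| < (π/L)² = π^2/9, so coercivity still holds. The condition a(u,u) ≥ α||u||_{H^1}² reads (1−α)∫(u')² ≥ (α−c)∫u². Any admissible α is ≤ 1 (rapidly oscillating u have ∫u²/∫(u')² → 0), and α = 1 would force 0 ≥ (1−c)∫u², impossible since c < 1; so 1−α > 0. By the sharp Poincaré inequality on H^1_0 of an interval of length L, ∫(u')² ≥ (π/L)²∫u² with equality for the first sine mode sin(π(x−x₀)/L) (x₀ the left endpoint), so the inequality holds for all u iff (1−α)(π/L)² ≥ α − c, i.e. α ≤ ((π/L)² + c)/((π/L)² + 1) = (1 + c(L/π)²)/(1 + (L/π)²). (Direct route, valid since c ≤ 0: Poincaré gives c∫u² ≥ c(L/π)²∫(u')², so a(u,u) ≥ (1 + c(L/π)²)∫(u')², while ||u||_{H^1}² ≤ (1 + (L/π)²)∫(u')²; dividing yields the same α.) With (π/L)² = π^2/9 and c = -1/2, the largest admissible constant is α = ((π/L)² + c)/((π/L)² + 1).
Simplifying, α = (-9/2 + π^2)/(9 + π^2).


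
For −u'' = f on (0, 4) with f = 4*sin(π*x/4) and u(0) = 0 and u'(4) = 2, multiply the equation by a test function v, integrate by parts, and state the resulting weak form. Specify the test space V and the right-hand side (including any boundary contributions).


V = {v ∈ H^1(0, 4) : v(0) = 0} (test functions vanish at x = 0 where u is specified); weak form: ∫_0^4 u'v' dx = ∫_0^4 (4*sin(π*x/4)) v dx + 2·v(4) for all v ∈ V.

Multiply both sides by a test function v and integrate from 0 to 4:
  ∫_0^4 −u''(x) v(x) dx = ∫_0^4 f(x) v(x) dx.
Integrate the LHS by parts once:
  ∫_0^4 −u'' v dx = −[u'(x) v(x)]_0^4 + ∫_0^4 u'(x) v'(x) dx.
Thus ∫_0^4 u'(x) v'(x) dx = ∫_0^4 f(x) v(x) dx + [u'(x) v(x)]_0^4.
Choose V so that boundary terms are either known or forced to vanish.
Mixed BC: u(0) = 0 (Dirichlet) and u'(4) = 2 (Neumann). Define V = {v ∈ H^1(0, 4) : v(0) = 0}. Then [u' v]_0^4 = u'(4)·v(4) − u'(0)·0 = 2·v(4).
Weak formulation: find u (satisfying any essential BC) such that ∫_0^4 u'(x) v'(x) dx = ∫_0^4 f v dx + 2·v(4) for all v ∈ V (Dirichlet at 0 absorbed into V; Neumann datum at x = 4 contributes the boundary term).
Substituting f(x) = 4*sin(π*x/4), the right-hand side is ∫_0^4 (4*sin(π*x/4)) v dx + 2·v(4).
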